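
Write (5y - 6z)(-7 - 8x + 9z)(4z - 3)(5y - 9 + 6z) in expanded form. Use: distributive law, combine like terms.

-1375y^2z + 2475yz - 1620yz^2 + 525y^2 - 945y - 800xy^2z + 1440xyz + 600xy^2 - 1080xy + 900y^2z^2 - 3726z^2 + 3924z^3 + 1134z - 2592xz^2 + 1152xz^3 + 1296xz - 1296z^4

(5y - 6z)(-7 - 8x + 9z)(4z - 3)(5y - 9 + 6z)
= (-35y - 40xy + 45yz + 42z + 48xz - 54z^2)(4z - 3)(5y - 9 + 6z)    [distributive law]
= (-140yz + 105y - 160xyz + 120xy + 180yz^2 - 135yz + 168z^2 - 126z + 192xz^2 - 144xz - 216z^3 + 162z^2)(5y - 9 + 6z)    [distributive law]
= (-275yz + 105y - 160xyz + 120xy + 180yz^2 + 330z^2 - 126z + 192xz^2 - 144xz - 216z^3)(5y - 9 + 6z)    [combine like terms]
= -1375y^2z + 2475yz - 1650yz^2 + 525y^2 - 945y + 630yz - 800xy^2z + 1440xyz - 960xyz^2 + 600xy^2 - 1080xy + 720xyz + 900y^2z^2 - 1620yz^2 + 1080yz^3 + 1650yz^2 - 2970z^2 + 1980z^3 - 630yz + 1134z - 756z^2 + 960xyz^2 - 1728xz^2 + 1152xz^3 - 720xyz + 1296xz - 864xz^2 - 1080yz^3 + 1944z^3 - 1296z^4    [distributive law]
= -1375y^2z + 2475yz - 1620yz^2 + 525y^2 - 945y - 800xy^2z + 1440xyz + 600xy^2 - 1080xy + 900y^2z^2 - 3726z^2 + 3924z^3 + 1134z - 2592xz^2 + 1152xz^3 + 1296xz - 1296z^4    [combine like terms]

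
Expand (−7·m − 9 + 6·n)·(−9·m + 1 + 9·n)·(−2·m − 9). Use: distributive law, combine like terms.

(−7·m − 9 + 6·n)·(−9·m + 1 + 9·n)·(−2·m − 9)
= (63·m^2 − 7·m − 63·m·n + 81·m − 9 − 81·n − 54·m·n + 6·n + 54·n^2)·(−2·m − 9)    [distributive law]
= (63·m^2 + 74·m − 117·m·n − 9 − 75·n + 54·n^2)·(−2·m − 9)    [combine like terms]
= −126·m^3 − 567·m^2 − 148·m^2 − 666·m + 234·m^2·n + 1053·m·n + 18·m + 81 + 150·m·n + 675·n − 108·m·n^2 − 486·n^2    [distributive law]
= −126·m^3 − 715·m^2 − 648·m + 234·m^2·n + 1203·m·n + 81 + 675·n − 108·m·n^2 − 486·n^2    [combine like terms]

−126·m^3 − 715·m^2 − 648·m + 234·m^2·n + 1203·m·n + 81 + 675·n − 108·m·n^2 − 486·n^2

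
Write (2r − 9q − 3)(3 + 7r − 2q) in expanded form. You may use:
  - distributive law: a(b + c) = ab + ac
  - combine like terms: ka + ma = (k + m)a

(2r − 9q − 3)(3 + 7r − 2q)
= 6r + 14r^2 − 4qr − 27q − 63qr + 18q^2 − 9 − 21r + 6q    [distributive law]
= −15r + 14r^2 − 67qr − 21q + 18q^2 − 9    [combine like terms]

−15r + 14r^2 − 67qr − 21q + 18q^2 − 9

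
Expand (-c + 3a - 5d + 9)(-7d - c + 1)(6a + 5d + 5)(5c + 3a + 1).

(-c + 3a - 5d + 9)(-7d - c + 1)(6a + 5d + 5)(5c + 3a + 1)
= (7cd + c^2 - c - 21ad - 3ac + 3a + 35d^2 + 5cd - 5d - 63d - 9c + 9)(6a + 5d + 5)(5c + 3a + 1)    [distributive law]
= (12cd + c^2 - 10c - 21ad - 3ac + 3a + 35d^2 - 68d + 9)(6a + 5d + 5)(5c + 3a + 1)    [combine like terms]
= (72acd + 60cd^2 + 60cd + 6ac^2 + 5c^2d + 5c^2 - 60ac - 50cd - 50c - 126a^2d - 105ad^2 - 105ad - 18a^2c - 15acd - 15ac + 18a^2 + 15ad + 15a + 210ad^2 + 175d^3 + 175d^2 - 408ad - 340d^2 - 340d + 54a + 45d + 45)(5c + 3a + 1)    [distributive law]
= (57acd + 60cd^2 + 10cd + 6ac^2 + 5c^2d + 5c^2 - 75ac - 50c - 126a^2d + 105ad^2 - 498ad - 18a^2c + 18a^2 + 69a + 175d^3 - 165d^2 - 295d + 45)(5c + 3a + 1)    [combine like terms]
= 285ac^2d + 171a^2cd + 57acd + 300c^2d^2 + 180acd^2 + 60cd^2 + 50c^2d + 30acd + 10cd + 30ac^3 + 18a^2c^2 + 6ac^2 + 25c^3d + 15ac^2d + 5c^2d + 25c^3 + 15ac^2 + 5c^2 - 375ac^2 - 225a^2c - 75ac - 250c^2 - 150ac - 50c - 630a^2cd - 378a^3d - 126a^2d + 525acd^2 + 315a^2d^2 + 105ad^2 - 2490acd - 1494a^2d - 498ad - 90a^2c^2 - 54a^3c - 18a^2c + 90a^2c + 54a^3 + 18a^2 + 345ac + 207a^2 + 69a + 875cd^3 + 525ad^3 + 175d^3 - 825cd^2 - 495ad^2 - 165d^2 - 1475cd - 885ad - 295d + 225c + 135a + 45    [distributive law]
= 300ac^2d - 459a^2cd - 2403acd + 300c^2d^2 + 705acd^2 - 765cd^2 + 55c^2d - 1465cd + 30ac^3 - 72a^2c^2 - 354ac^2 + 25c^3d + 25c^3 - 245c^2 - 153a^2c + 120ac + 175c - 378a^3d - 1620a^2d + 315a^2d^2 - 390ad^2 - 1383ad - 54a^3c + 54a^3 + 225a^2 + 204a + 875cd^3 + 525ad^3 + 175d^3 - 165d^2 - 295d + 45    [combine like terms]

300ac^2d - 459a^2cd - 2403acd + 300c^2d^2 + 705acd^2 - 765cd^2 + 55c^2d - 1465cd + 30ac^3 - 72a^2c^2 - 354ac^2 + 25c^3d + 25c^3 - 245c^2 - 153a^2c + 120ac + 175c - 378a^3d - 1620a^2d + 315a^2d^2 - 390ad^2 - 1383ad - 54a^3c + 54a^3 + 225a^2 + 204a + 875cd^3 + 525ad^3 + 175d^3 - 165d^2 - 295d + 45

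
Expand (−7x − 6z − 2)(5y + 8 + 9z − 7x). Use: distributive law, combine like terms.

−35xy − 42x − 21xz + 49x^2 − 30yz − 66z − 54z^2 − 10y − 16

(−7x − 6z − 2)(5y + 8 + 9z − 7x)
= −35xy − 56x − 63xz + 49x^2 − 30yz − 48z − 54z^2 + 42xz − 10y − 16 − 18z + 14x    [distributive law]
= −35xy − 42x − 21xz + 49x^2 − 30yz − 66z − 54z^2 − 10y − 16    [combine like terms]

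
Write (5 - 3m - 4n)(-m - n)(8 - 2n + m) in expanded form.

(5 - 3m - 4n)(-m - n)(8 - 2n + m)
= (-5m - 5n + 3m² + 3mn + 4mn + 4n²)(8 - 2n + m)    [distributive law]
= (-5m - 5n + 3m² + 7mn + 4n²)(8 - 2n + m)    [combine like terms]
= -40m + 10mn - 5m² - 40n + 10n² - 5mn + 24m² - 6m²n + 3m³ + 56mn - 14mn² + 7m²n + 32n² - 8n³ + 4mn²    [distributive law]
= -40m + 61mn + 19m² - 40n + 42n² + m²n + 3m³ - 10mn² - 8n³    [combine like terms]

-40m + 61mn + 19m² - 40n + 42n² + m²n + 3m³ - 10mn² - 8n³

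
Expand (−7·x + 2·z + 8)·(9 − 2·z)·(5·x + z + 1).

(−7·x + 2·z + 8)·(9 − 2·z)·(5·x + z + 1)
= (−63·x + 14·x·z + 18·z − 4·z^2 + 72 − 16·z)·(5·x + z + 1)    [distributive law]
= (−63·x + 14·x·z + 2·z − 4·z^2 + 72)·(5·x + z + 1)    [combine like terms]
= −315·x^2 − 63·x·z − 63·x + 70·x^2·z + 14·x·z^2 + 14·x·z + 10·x·z + 2·z^2 + 2·z − 20·x·z^2 − 4·z^3 − 4·z^2 + 360·x + 72·z + 72    [distributive law]
= −315·x^2 − 39·x·z + 297·x + 70·x^2·z − 6·x·z^2 − 2·z^2 + 74·z − 4·z^3 + 72    [combine like terms]

−315·x^2 − 39·x·z + 297·x + 70·x^2·z − 6·x·z^2 − 2·z^2 + 74·z − 4·z^3 + 72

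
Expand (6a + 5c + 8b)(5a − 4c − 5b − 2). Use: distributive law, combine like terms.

(6a + 5c + 8b)(5a − 4c − 5b − 2)
= 30a^2 − 24ac − 30ab − 12a + 25ac − 20c^2 − 25bc − 10c + 40ab − 32bc − 40b^2 − 16b    [distributive law]
= 30a^2 + ac + 10ab − 12a − 20c^2 − 57bc − 10c − 40b^2 − 16b    [combine like terms]

30a^2 + ac + 10ab − 12a − 20c^2 − 57bc − 10c − 40b^2 − 16b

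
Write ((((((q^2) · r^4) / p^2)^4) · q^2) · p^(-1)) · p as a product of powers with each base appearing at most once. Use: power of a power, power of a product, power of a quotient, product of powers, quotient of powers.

p^(-8)q^10r^16

((((((q^2) · r^4) / p^2)^4) · q^2) · p^(-1)) · p
= ((((((q^2) · r^4)^4) / ((p^2)^4)) · q^2) · p^(-1)) · p    [power of a quotient]
= ((((((q^2)^4) · ((r^4)^4)) / ((p^2)^4)) · q^2) · p^(-1)) · p    [power of a product]
= (((((q^8) · ((r^4)^4)) / ((p^2)^4)) · q^2) · p^(-1)) · p    [power of a power]
= ((((q^8 · r^16) / ((p^2)^4)) · q^2) · p^(-1)) · p    [power of a power]
= ((((q^8 · r^16) / p^8) · q^2) · p^(-1)) · p    [power of a power]
= p^(-8)q^10r^16    [quotient of powers; product of powers]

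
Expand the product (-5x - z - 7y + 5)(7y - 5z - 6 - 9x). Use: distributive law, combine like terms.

(-5x - z - 7y + 5)(7y - 5z - 6 - 9x)
= -35xy + 25xz + 30x + 45x^2 - 7yz + 5z^2 + 6z + 9xz - 49y^2 + 35yz + 42y + 63xy + 35y - 25z - 30 - 45x    [distributive law]
= 28xy + 34xz - 15x + 45x^2 + 28yz + 5z^2 - 19z - 49y^2 + 77y - 30    [combine like terms]

28xy + 34xz - 15x + 45x^2 + 28yz + 5z^2 - 19z - 49y^2 + 77y - 30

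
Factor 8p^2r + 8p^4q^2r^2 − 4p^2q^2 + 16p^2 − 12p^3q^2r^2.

4p^2(2r + 2p^2q^2r^2 − q^2 + 4 − 3pq^2r^2)

8p^2r + 8p^4q^2r^2 − 4p^2q^2 + 16p^2 − 12p^3q^2r^2
= 4(2p^2r + 2p^4q^2r^2 − p^2q^2 + 4p^2 − 3p^3q^2r^2)    [factor out 4]
= 4p^2(2r + 2p^2q^2r^2 − q^2 + 4 − 3pq^2r^2)    [factor out p^2]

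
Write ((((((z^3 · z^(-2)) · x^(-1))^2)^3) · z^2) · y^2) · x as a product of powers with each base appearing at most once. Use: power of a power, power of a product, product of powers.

x^(-5)y^2z^8

((((((z^3 · z^(-2)) · x^(-1))^2)^3) · z^2) · y^2) · x
= (((((z^3 · z^(-2)) · x^(-1))^6) · z^2) · y^2) · x    [power of a power]
= (((((z^3 · z^(-2))^6) · ((x^(-1))^6)) · z^2) · y^2) · x    [power of a product]
= ((((((z^3)^6) · ((z^(-2))^6)) · ((x^(-1))^6)) · z^2) · y^2) · x    [power of a product]
= ((((z^18 · ((z^(-2))^6)) · ((x^(-1))^6)) · z^2) · y^2) · x    [power of a power]
= ((((z^18 · z^(-12)) · ((x^(-1))^6)) · z^2) · y^2) · x    [power of a power]
= (((z^6 · ((x^(-1))^6)) · z^2) · y^2) · x    [product of powers]
= (((z^6 · x^(-6)) · z^2) · y^2) · x    [power of a power]
= x^(-5)y^2z^8    [product of powers]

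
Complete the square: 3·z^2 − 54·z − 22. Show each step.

3·z^2 − 54·z − 22
= 3(z^2 − 18·z) − 22    [factor out 3 from the z-terms]
= 3(z^2 − 18·z + 81 − 81) − 22    [add and subtract 81 inside the bracket]
= 3(z − 9)^2 − 243 − 22    [perfect-square identity]
= 3(z − 9)^2 − 265    [combine constants]

3(z − 9)^2 − 265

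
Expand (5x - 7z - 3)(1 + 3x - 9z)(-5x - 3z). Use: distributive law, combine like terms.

20x^2 - 88xz - 75x^3 + 285x^2z - 117xz^2 - 60z^2 - 189z^3 + 15x + 9z

(5x - 7z - 3)(1 + 3x - 9z)(-5x - 3z)
= (5x + 15x^2 - 45xz - 7z - 21xz + 63z^2 - 3 - 9x + 27z)(-5x - 3z)    [distributive law]
= (-4x + 15x^2 - 66xz + 20z + 63z^2 - 3)(-5x - 3z)    [combine like terms]
= 20x^2 + 12xz - 75x^3 - 45x^2z + 330x^2z + 198xz^2 - 100xz - 60z^2 - 315xz^2 - 189z^3 + 15x + 9z    [distributive law]
= 20x^2 - 88xz - 75x^3 + 285x^2z - 117xz^2 - 60z^2 - 189z^3 + 15x + 9z    [combine like terms]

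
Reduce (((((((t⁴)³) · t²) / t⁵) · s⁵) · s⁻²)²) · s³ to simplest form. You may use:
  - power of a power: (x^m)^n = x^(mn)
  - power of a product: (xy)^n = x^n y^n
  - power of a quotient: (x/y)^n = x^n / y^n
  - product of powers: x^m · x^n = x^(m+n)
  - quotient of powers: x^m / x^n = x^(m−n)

(((((((t⁴)³) · t²) / t⁵) · s⁵) · s⁻²)²) · s³
= (((((((t⁴)³) · t²) / t⁵) · s⁵)²) · ((s⁻²)²)) · s³    [power of a product]
= (((((((t⁴)³) · t²) / t⁵)²) · ((s⁵)²)) · ((s⁻²)²)) · s³    [power of a product]
= (((((((t⁴)³) · t²)²) / ((t⁵)²)) · ((s⁵)²)) · ((s⁻²)²)) · s³    [power of a quotient]
= (((((((t⁴)³)²) · ((t²)²)) / ((t⁵)²)) · ((s⁵)²)) · ((s⁻²)²)) · s³    [power of a product]
= ((((((t⁴)⁶) · ((t²)²)) / ((t⁵)²)) · ((s⁵)²)) · ((s⁻²)²)) · s³    [power of a power]
= ((((t²⁴ · ((t²)²)) / ((t⁵)²)) · ((s⁵)²)) · ((s⁻²)²)) · s³    [power of a power]
= ((((t²⁴ · t⁴) / ((t⁵)²)) · ((s⁵)²)) · ((s⁻²)²)) · s³    [power of a power]
= (((t²⁸ / ((t⁵)²)) · ((s⁵)²)) · ((s⁻²)²)) · s³    [product of powers]
= (((t²⁸ / t¹⁰) · ((s⁵)²)) · ((s⁻²)²)) · s³    [power of a power]
= ((t¹⁸ · ((s⁵)²)) · ((s⁻²)²)) · s³    [quotient of powers]
= ((t¹⁸ · s¹⁰) · ((s⁻²)²)) · s³    [power of a power]
= ((t¹⁸ · s¹⁰) · s⁻⁴) · s³    [power of a power]
= s⁹t¹⁸    [product of powers]

s⁹t¹⁸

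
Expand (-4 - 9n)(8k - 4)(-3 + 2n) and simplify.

96k + 152kn - 48 - 76n - 144kn^2 + 72n^2

(-4 - 9n)(8k - 4)(-3 + 2n)
= (-32k + 16 - 72kn + 36n)(-3 + 2n)    [distributive law]
= 96k - 64kn - 48 + 32n + 216kn - 144kn^2 - 108n + 72n^2    [distributive law]
= 96k + 152kn - 48 - 76n - 144kn^2 + 72n^2    [combine like terms]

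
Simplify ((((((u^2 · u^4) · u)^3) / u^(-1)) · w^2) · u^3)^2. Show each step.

u^50w^4

((((((u^2 · u^4) · u)^3) / u^(-1)) · w^2) · u^3)^2
= ((((((u^2 · u^4) · u)^3) / u^(-1)) · w^2)^2) · ((u^3)^2)    [power of a product]
= ((((((u^2 · u^4) · u)^3) / u^(-1))^2) · ((w^2)^2)) · ((u^3)^2)    [power of a product]
= ((((((u^2 · u^4) · u)^3)^2) / ((u^(-1))^2)) · ((w^2)^2)) · ((u^3)^2)    [power of a quotient]
= (((((u^2 · u^4) · u)^6) / ((u^(-1))^2)) · ((w^2)^2)) · ((u^3)^2)    [power of a power]
= (((((u^2 · u^4)^6) · (u^6)) / ((u^(-1))^2)) · ((w^2)^2)) · ((u^3)^2)    [power of a product]
= ((((((u^2)^6) · ((u^4)^6)) · (u^6)) / ((u^(-1))^2)) · ((w^2)^2)) · ((u^3)^2)    [power of a product]
= ((((u^12 · ((u^4)^6)) · (u^6)) / ((u^(-1))^2)) · ((w^2)^2)) · ((u^3)^2)    [power of a power]
= ((((u^12 · u^24) · (u^6)) / ((u^(-1))^2)) · ((w^2)^2)) · ((u^3)^2)    [power of a power]
= (((u^36 · (u^6)) / ((u^(-1))^2)) · ((w^2)^2)) · ((u^3)^2)    [product of powers]
= ((u^42 / ((u^(-1))^2)) · ((w^2)^2)) · ((u^3)^2)    [product of powers]
= ((u^42 / u^(-2)) · ((w^2)^2)) · ((u^3)^2)    [power of a power]
= (u^44 · ((w^2)^2)) · ((u^3)^2)    [quotient of powers]
= (u^44 · w^4) · ((u^3)^2)    [power of a power]
= (u^44 · w^4) · u^6    [power of a power]
= u^50w^4    [product of powers]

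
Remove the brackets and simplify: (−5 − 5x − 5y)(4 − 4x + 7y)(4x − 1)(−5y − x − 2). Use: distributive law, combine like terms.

(−5 − 5x − 5y)(4 − 4x + 7y)(4x − 1)(−5y − x − 2)
= (−20 + 20x − 35y − 20x + 20x² − 35xy − 20y + 20xy − 35y²)(4x − 1)(−5y − x − 2)    [distributive law]
= (−20 − 55y + 20x² − 15xy − 35y²)(4x − 1)(−5y − x − 2)    [combine like terms]
= (−80x + 20 − 220xy + 55y + 80x³ − 20x² − 60x²y + 15xy − 140xy² + 35y²)(−5y − x − 2)    [distributive law]
= (−80x + 20 − 205xy + 55y + 80x³ − 20x² − 60x²y − 140xy² + 35y²)(−5y − x − 2)    [combine like terms]
= 400xy + 80x² + 160x − 100y − 20x − 40 + 1025xy² + 205x²y + 410xy − 275y² − 55xy − 110y − 400x³y − 80x⁴ − 160x³ + 100x²y + 20x³ + 40x² + 300x²y² + 60x³y + 120x²y + 700xy³ + 140x²y² + 280xy² − 175y³ − 35xy² − 70y²    [distributive law]
= 755xy + 120x² + 140x − 210y − 40 + 1270xy² + 425x²y − 345y² − 340x³y − 80x⁴ − 140x³ + 440x²y² + 700xy³ − 175y³    [combine like terms]

755xy + 120x² + 140x − 210y − 40 + 1270xy² + 425x²y − 345y² − 340x³y − 80x⁴ − 140x³ + 440x²y² + 700xy³ − 175y³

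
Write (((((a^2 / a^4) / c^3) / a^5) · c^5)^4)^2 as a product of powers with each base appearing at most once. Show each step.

a^(-56)·c^16

(((((a^2 / a^4) / c^3) / a^5) · c^5)^4)^2
= ((((a^2 / a^4) / c^3) / a^5) · c^5)^8    [power of a power]
= ((((a^2 / a^4) / c^3) / a^5)^8) · ((c^5)^8)    [power of a product]
= ((((a^2 / a^4) / c^3)^8) / ((a^5)^8)) · ((c^5)^8)    [power of a quotient]
= ((((a^2 / a^4)^8) / ((c^3)^8)) / ((a^5)^8)) · ((c^5)^8)    [power of a quotient]
= (((((a^2)^8) / ((a^4)^8)) / ((c^3)^8)) / ((a^5)^8)) · ((c^5)^8)    [power of a quotient]
= (((a^16 / ((a^4)^8)) / ((c^3)^8)) / ((a^5)^8)) · ((c^5)^8)    [power of a power]
= (((a^16 / a^32) / ((c^3)^8)) / ((a^5)^8)) · ((c^5)^8)    [power of a power]
= ((a^(-16) / ((c^3)^8)) / ((a^5)^8)) · ((c^5)^8)    [quotient of powers]
= ((a^(-16) / c^24) / ((a^5)^8)) · ((c^5)^8)    [power of a power]
= ((a^(-16) / c^24) / a^40) · ((c^5)^8)    [power of a power]
= ((a^(-16) / c^24) / a^40) · c^40    [power of a power]
= a^(-56)·c^16    [quotient of powers]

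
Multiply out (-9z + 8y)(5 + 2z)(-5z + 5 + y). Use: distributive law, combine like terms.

(-9z + 8y)(5 + 2z)(-5z + 5 + y)
= (-45z - 18z^2 + 40y + 16yz)(-5z + 5 + y)    [distributive law]
= 225z^2 - 225z - 45yz + 90z^3 - 90z^2 - 18yz^2 - 200yz + 200y + 40y^2 - 80yz^2 + 80yz + 16y^2z    [distributive law]
= 135z^2 - 225z - 165yz + 90z^3 - 98yz^2 + 200y + 40y^2 + 16y^2z    [combine like terms]

135z^2 - 225z - 165yz + 90z^3 - 98yz^2 + 200y + 40y^2 + 16y^2z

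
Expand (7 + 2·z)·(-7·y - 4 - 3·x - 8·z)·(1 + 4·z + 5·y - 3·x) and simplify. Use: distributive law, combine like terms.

-189·y - 530·y·z - 245·y^2 + 42·x·y - 28 - 176·z + 63·x + 102·x·z + 63·x^2 - 272·z^2 - 136·y·z^2 - 70·y^2·z + 12·x·y·z + 24·x·z^2 + 18·x^2·z - 64·z^3

(7 + 2·z)·(-7·y - 4 - 3·x - 8·z)·(1 + 4·z + 5·y - 3·x)
= (-49·y - 28 - 21·x - 56·z - 14·y·z - 8·z - 6·x·z - 16·z^2)·(1 + 4·z + 5·y - 3·x)    [distributive law]
= (-49·y - 28 - 21·x - 64·z - 14·y·z - 6·x·z - 16·z^2)·(1 + 4·z + 5·y - 3·x)    [combine like terms]
= -49·y - 196·y·z - 245·y^2 + 147·x·y - 28 - 112·z - 140·y + 84·x - 21·x - 84·x·z - 105·x·y + 63·x^2 - 64·z - 256·z^2 - 320·y·z + 192·x·z - 14·y·z - 56·y·z^2 - 70·y^2·z + 42·x·y·z - 6·x·z - 24·x·z^2 - 30·x·y·z + 18·x^2·z - 16·z^2 - 64·z^3 - 80·y·z^2 + 48·x·z^2    [distributive law]
= -189·y - 530·y·z - 245·y^2 + 42·x·y - 28 - 176·z + 63·x + 102·x·z + 63·x^2 - 272·z^2 - 136·y·z^2 - 70·y^2·z + 12·x·y·z + 24·x·z^2 + 18·x^2·z - 64·z^3    [combine like terms]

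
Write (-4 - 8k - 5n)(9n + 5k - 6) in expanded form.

-6n + 28k + 24 - 97kn - 40k^2 - 45n^2

(-4 - 8k - 5n)(9n + 5k - 6)
= -36n - 20k + 24 - 72kn - 40k^2 + 48k - 45n^2 - 25kn + 30n    [distributive law]
= -6n + 28k + 24 - 97kn - 40k^2 - 45n^2    [combine like terms]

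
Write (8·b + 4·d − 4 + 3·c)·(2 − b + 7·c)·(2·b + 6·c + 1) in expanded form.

(8·b + 4·d − 4 + 3·c)·(2 − b + 7·c)·(2·b + 6·c + 1)
= (16·b − 8·b² + 56·b·c + 8·d − 4·b·d + 28·c·d − 8 + 4·b − 28·c + 6·c − 3·b·c + 21·c²)·(2·b + 6·c + 1)    [distributive law]
= (20·b − 8·b² + 53·b·c + 8·d − 4·b·d + 28·c·d − 8 − 22·c + 21·c²)·(2·b + 6·c + 1)    [combine like terms]
= 40·b² + 120·b·c + 20·b − 16·b³ − 48·b²·c − 8·b² + 106·b²·c + 318·b·c² + 53·b·c + 16·b·d + 48·c·d + 8·d − 8·b²·d − 24·b·c·d − 4·b·d + 56·b·c·d + 168·c²·d + 28·c·d − 16·b − 48·c − 8 − 44·b·c − 132·c² − 22·c + 42·b·c² + 126·c³ + 21·c²    [distributive law]
= 32·b² + 129·b·c + 4·b − 16·b³ + 58·b²·c + 360·b·c² + 12·b·d + 76·c·d + 8·d − 8·b²·d + 32·b·c·d + 168·c²·d − 70·c − 8 − 111·c² + 126·c³    [combine like terms]

32·b² + 129·b·c + 4·b − 16·b³ + 58·b²·c + 360·b·c² + 12·b·d + 76·c·d + 8·d − 8·b²·d + 32·b·c·d + 168·c²·d − 70·c − 8 − 111·c² + 126·c³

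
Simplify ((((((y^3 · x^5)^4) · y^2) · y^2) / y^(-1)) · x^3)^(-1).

x^(-23)y^(-17)

((((((y^3 · x^5)^4) · y^2) · y^2) / y^(-1)) · x^3)^(-1)
= ((((((y^3 · x^5)^4) · y^2) · y^2) / y^(-1))^(-1)) · ((x^3)^(-1))    [power of a product]
= ((((((y^3 · x^5)^4) · y^2) · y^2)^(-1)) / ((y^(-1))^(-1))) · ((x^3)^(-1))    [power of a quotient]
= ((((((y^3 · x^5)^4) · y^2)^(-1)) · ((y^2)^(-1))) / ((y^(-1))^(-1))) · ((x^3)^(-1))    [power of a product]
= ((((((y^3 · x^5)^4)^(-1)) · ((y^2)^(-1))) · ((y^2)^(-1))) / ((y^(-1))^(-1))) · ((x^3)^(-1))    [power of a product]
= (((((y^3 · x^5)^(-4)) · ((y^2)^(-1))) · ((y^2)^(-1))) / ((y^(-1))^(-1))) · ((x^3)^(-1))    [power of a power]
= ((((((y^3)^(-4)) · ((x^5)^(-4))) · ((y^2)^(-1))) · ((y^2)^(-1))) / ((y^(-1))^(-1))) · ((x^3)^(-1))    [power of a product]
= ((((y^(-12) · ((x^5)^(-4))) · ((y^2)^(-1))) · ((y^2)^(-1))) / ((y^(-1))^(-1))) · ((x^3)^(-1))    [power of a power]
= ((((y^(-12) · x^(-20)) · ((y^2)^(-1))) · ((y^2)^(-1))) / ((y^(-1))^(-1))) · ((x^3)^(-1))    [power of a power]
= ((((y^(-12) · x^(-20)) · y^(-2)) · ((y^2)^(-1))) / ((y^(-1))^(-1))) · ((x^3)^(-1))    [power of a power]
= ((((y^(-12) · x^(-20)) · y^(-2)) · y^(-2)) / ((y^(-1))^(-1))) · ((x^3)^(-1))    [power of a power]
= ((((y^(-12) · x^(-20)) · y^(-2)) · y^(-2)) / y) · ((x^3)^(-1))    [power of a power]
= ((((y^(-12) · x^(-20)) · y^(-2)) · y^(-2)) / y) · x^(-3)    [power of a power]
= x^(-23)y^(-17)    [quotient of powers; product of powers]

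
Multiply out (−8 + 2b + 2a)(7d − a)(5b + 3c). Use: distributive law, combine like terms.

−280bd − 168cd + 40ab + 24ac + 70b^2d + 42bcd − 10ab^2 − 6abc + 70abd + 42acd − 10a^2b − 6a^2c

(−8 + 2b + 2a)(7d − a)(5b + 3c)
= (−56d + 8a + 14bd − 2ab + 14ad − 2a^2)(5b + 3c)    [distributive law]
= −280bd − 168cd + 40ab + 24ac + 70b^2d + 42bcd − 10ab^2 − 6abc + 70abd + 42acd − 10a^2b − 6a^2c    [distributive law]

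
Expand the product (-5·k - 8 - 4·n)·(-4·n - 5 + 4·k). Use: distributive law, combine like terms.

4·k·n - 7·k - 20·k² + 52·n + 40 + 16·n²

(-5·k - 8 - 4·n)·(-4·n - 5 + 4·k)
= 20·k·n + 25·k - 20·k² + 32·n + 40 - 32·k + 16·n² + 20·n - 16·k·n    [distributive law]
= 4·k·n - 7·k - 20·k² + 52·n + 40 + 16·n²    [combine like terms]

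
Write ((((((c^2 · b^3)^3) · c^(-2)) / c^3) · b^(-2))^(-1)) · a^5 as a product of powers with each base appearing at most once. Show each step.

((((((c^2 · b^3)^3) · c^(-2)) / c^3) · b^(-2))^(-1)) · a^5
= ((((((c^2 · b^3)^3) · c^(-2)) / c^3)^(-1)) · ((b^(-2))^(-1))) · a^5    [power of a product]
= ((((((c^2 · b^3)^3) · c^(-2))^(-1)) / ((c^3)^(-1))) · ((b^(-2))^(-1))) · a^5    [power of a quotient]
= ((((((c^2 · b^3)^3)^(-1)) · ((c^(-2))^(-1))) / ((c^3)^(-1))) · ((b^(-2))^(-1))) · a^5    [power of a product]
= (((((c^2 · b^3)^(-3)) · ((c^(-2))^(-1))) / ((c^3)^(-1))) · ((b^(-2))^(-1))) · a^5    [power of a power]
= ((((((c^2)^(-3)) · ((b^3)^(-3))) · ((c^(-2))^(-1))) / ((c^3)^(-1))) · ((b^(-2))^(-1))) · a^5    [power of a product]
= ((((c^(-6) · ((b^3)^(-3))) · ((c^(-2))^(-1))) / ((c^3)^(-1))) · ((b^(-2))^(-1))) · a^5    [power of a power]
= ((((c^(-6) · b^(-9)) · ((c^(-2))^(-1))) / ((c^3)^(-1))) · ((b^(-2))^(-1))) · a^5    [power of a power]
= ((((c^(-6) · b^(-9)) · c^2) / ((c^3)^(-1))) · ((b^(-2))^(-1))) · a^5    [power of a power]
= ((((c^(-6) · b^(-9)) · c^2) / c^(-3)) · ((b^(-2))^(-1))) · a^5    [power of a power]
= ((((c^(-6) · b^(-9)) · c^2) / c^(-3)) · b^2) · a^5    [power of a power]
= a^5b^(-7)c^(-1)    [quotient of powers; product of powers]

a^5b^(-7)c^(-1)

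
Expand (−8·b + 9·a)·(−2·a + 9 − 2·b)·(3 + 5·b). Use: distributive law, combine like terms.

(−8·b + 9·a)·(−2·a + 9 − 2·b)·(3 + 5·b)
= (16·a·b − 72·b + 16·b² − 18·a² + 81·a − 18·a·b)·(3 + 5·b)    [distributive law]
= (−2·a·b − 72·b + 16·b² − 18·a² + 81·a)·(3 + 5·b)    [combine like terms]
= −6·a·b − 10·a·b² − 216·b − 360·b² + 48·b² + 80·b³ − 54·a² − 90·a²·b + 243·a + 405·a·b    [distributive law]
= 399·a·b − 10·a·b² − 216·b − 312·b² + 80·b³ − 54·a² − 90·a²·b + 243·a    [combine like terms]

399·a·b − 10·a·b² − 216·b − 312·b² + 80·b³ − 54·a² − 90·a²·b + 243·a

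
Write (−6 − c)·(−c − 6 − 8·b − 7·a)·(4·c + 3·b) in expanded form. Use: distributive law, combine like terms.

(−6 − c)·(−c − 6 − 8·b − 7·a)·(4·c + 3·b)
= (6·c + 36 + 48·b + 42·a + c^2 + 6·c + 8·b·c + 7·a·c)·(4·c + 3·b)    [distributive law]
= (12·c + 36 + 48·b + 42·a + c^2 + 8·b·c + 7·a·c)·(4·c + 3·b)    [combine like terms]
= 48·c^2 + 36·b·c + 144·c + 108·b + 192·b·c + 144·b^2 + 168·a·c + 126·a·b + 4·c^3 + 3·b·c^2 + 32·b·c^2 + 24·b^2·c + 28·a·c^2 + 21·a·b·c    [distributive law]
= 48·c^2 + 228·b·c + 144·c + 108·b + 144·b^2 + 168·a·c + 126·a·b + 4·c^3 + 35·b·c^2 + 24·b^2·c + 28·a·c^2 + 21·a·b·c    [combine like terms]

48·c^2 + 228·b·c + 144·c + 108·b + 144·b^2 + 168·a·c + 126·a·b + 4·c^3 + 35·b·c^2 + 24·b^2·c + 28·a·c^2 + 21·a·b·c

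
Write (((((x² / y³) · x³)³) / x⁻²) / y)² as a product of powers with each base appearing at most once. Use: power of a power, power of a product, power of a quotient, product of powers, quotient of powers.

x³⁴y⁻²⁰

(((((x² / y³) · x³)³) / x⁻²) / y)²
= (((((x² / y³) · x³)³) / x⁻²)²) / (y²)    [power of a quotient]
= (((((x² / y³) · x³)³)²) / ((x⁻²)²)) / (y²)    [power of a quotient]
= ((((x² / y³) · x³)⁶) / ((x⁻²)²)) / (y²)    [power of a power]
= ((((x² / y³)⁶) · ((x³)⁶)) / ((x⁻²)²)) / (y²)    [power of a product]
= (((((x²)⁶) / ((y³)⁶)) · ((x³)⁶)) / ((x⁻²)²)) / (y²)    [power of a quotient]
= (((x¹² / ((y³)⁶)) · ((x³)⁶)) / ((x⁻²)²)) / (y²)    [power of a power]
= (((x¹² / y¹⁸) · ((x³)⁶)) / ((x⁻²)²)) / (y²)    [power of a power]
= (((x¹² / y¹⁸) · x¹⁸) / ((x⁻²)²)) / (y²)    [power of a power]
= (((x¹² / y¹⁸) · x¹⁸) / x⁻⁴) / (y²)    [power of a power]
= x³⁴y⁻²⁰    [quotient of powers; product of powers]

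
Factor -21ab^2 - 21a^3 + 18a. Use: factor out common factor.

3a(-7b^2 - 7a^2 + 6)

-21ab^2 - 21a^3 + 18a
= 3(-7ab^2 - 7a^3 + 6a)    [factor out 3]
= 3a(-7b^2 - 7a^2 + 6)    [factor out a]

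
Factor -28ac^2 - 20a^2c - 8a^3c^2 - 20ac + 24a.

-28ac^2 - 20a^2c - 8a^3c^2 - 20ac + 24a
= 4(-7ac^2 - 5a^2c - 2a^3c^2 - 5ac + 6a)    [factor out 4]
= 4a(-7c^2 - 5ac - 2a^2c^2 - 5c + 6)    [factor out a]

4a(-7c^2 - 5ac - 2a^2c^2 - 5c + 6)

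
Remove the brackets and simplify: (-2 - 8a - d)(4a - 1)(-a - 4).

(-2 - 8a - d)(4a - 1)(-a - 4)
= (-8a + 2 - 32a^2 + 8a - 4ad + d)(-a - 4)    [distributive law]
= (2 - 32a^2 - 4ad + d)(-a - 4)    [combine like terms]
= -2a - 8 + 32a^3 + 128a^2 + 4a^2d + 16ad - ad - 4d    [distributive law]
= -2a - 8 + 32a^3 + 128a^2 + 4a^2d + 15ad - 4d    [combine like terms]

-2a - 8 + 32a^3 + 128a^2 + 4a^2d + 15ad - 4d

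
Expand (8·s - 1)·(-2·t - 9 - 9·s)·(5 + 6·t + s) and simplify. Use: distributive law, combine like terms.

-456·s·t - 96·s·t^2 - 448·s^2·t - 306·s - 423·s^2 - 72·s^3 + 64·t + 12·t^2 + 45

(8·s - 1)·(-2·t - 9 - 9·s)·(5 + 6·t + s)
= (-16·s·t - 72·s - 72·s^2 + 2·t + 9 + 9·s)·(5 + 6·t + s)    [distributive law]
= (-16·s·t - 63·s - 72·s^2 + 2·t + 9)·(5 + 6·t + s)    [combine like terms]
= -80·s·t - 96·s·t^2 - 16·s^2·t - 315·s - 378·s·t - 63·s^2 - 360·s^2 - 432·s^2·t - 72·s^3 + 10·t + 12·t^2 + 2·s·t + 45 + 54·t + 9·s    [distributive law]
= -456·s·t - 96·s·t^2 - 448·s^2·t - 306·s - 423·s^2 - 72·s^3 + 64·t + 12·t^2 + 45    [combine like terms]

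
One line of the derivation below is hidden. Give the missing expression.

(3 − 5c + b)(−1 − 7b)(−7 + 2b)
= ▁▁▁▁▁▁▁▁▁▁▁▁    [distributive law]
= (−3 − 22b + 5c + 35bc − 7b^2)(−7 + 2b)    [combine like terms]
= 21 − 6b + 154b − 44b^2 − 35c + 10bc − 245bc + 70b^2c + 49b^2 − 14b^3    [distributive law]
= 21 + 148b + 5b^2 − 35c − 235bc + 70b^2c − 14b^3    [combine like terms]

Applying distributive law to the line above:

(−3 − 21b + 5c + 35bc − b − 7b^2)(−7 + 2b)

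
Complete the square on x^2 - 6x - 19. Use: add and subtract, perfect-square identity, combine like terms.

(x - 3)^2 - 28

x^2 - 6x - 19
= x^2 - 6x + 9 - 9 - 19    [add and subtract 9]
= (x - 3)^2 - 9 - 19    [perfect-square identity]
= (x - 3)^2 - 28    [combine constants]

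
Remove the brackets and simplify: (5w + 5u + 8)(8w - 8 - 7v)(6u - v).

(5w + 5u + 8)(8w - 8 - 7v)(6u - v)
= (40w^2 - 40w - 35vw + 40uw - 40u - 35uv + 64w - 64 - 56v)(6u - v)    [distributive law]
= (40w^2 + 24w - 35vw + 40uw - 40u - 35uv - 64 - 56v)(6u - v)    [combine like terms]
= 240uw^2 - 40vw^2 + 144uw - 24vw - 210uvw + 35v^2w + 240u^2w - 40uvw - 240u^2 + 40uv - 210u^2v + 35uv^2 - 384u + 64v - 336uv + 56v^2    [distributive law]
= 240uw^2 - 40vw^2 + 144uw - 24vw - 250uvw + 35v^2w + 240u^2w - 240u^2 - 296uv - 210u^2v + 35uv^2 - 384u + 64v + 56v^2    [combine like terms]

240uw^2 - 40vw^2 + 144uw - 24vw - 250uvw + 35v^2w + 240u^2w - 240u^2 - 296uv - 210u^2v + 35uv^2 - 384u + 64v + 56v^2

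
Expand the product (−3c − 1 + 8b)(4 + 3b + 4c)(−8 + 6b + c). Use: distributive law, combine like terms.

124c − 251bc + 80c² + 162b²c − 49bc² − 12c³ + 32 − 256b − 18b² + 144b³

(−3c − 1 + 8b)(4 + 3b + 4c)(−8 + 6b + c)
= (−12c − 9bc − 12c² − 4 − 3b − 4c + 32b + 24b² + 32bc)(−8 + 6b + c)    [distributive law]
= (−16c + 23bc − 12c² − 4 + 29b + 24b²)(−8 + 6b + c)    [combine like terms]
= 128c − 96bc − 16c² − 184bc + 138b²c + 23bc² + 96c² − 72bc² − 12c³ + 32 − 24b − 4c − 232b + 174b² + 29bc − 192b² + 144b³ + 24b²c    [distributive law]
= 124c − 251bc + 80c² + 162b²c − 49bc² − 12c³ + 32 − 256b − 18b² + 144b³    [combine like terms]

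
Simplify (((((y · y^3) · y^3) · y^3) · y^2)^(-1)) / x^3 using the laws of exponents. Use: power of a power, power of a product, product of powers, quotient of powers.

(((((y · y^3) · y^3) · y^3) · y^2)^(-1)) / x^3
= (((((y · y^3) · y^3) · y^3)^(-1)) · ((y^2)^(-1))) / x^3    [power of a product]
= (((((y · y^3) · y^3)^(-1)) · ((y^3)^(-1))) · ((y^2)^(-1))) / x^3    [power of a product]
= (((((y · y^3)^(-1)) · ((y^3)^(-1))) · ((y^3)^(-1))) · ((y^2)^(-1))) / x^3    [power of a product]
= (((((y^(-1)) · ((y^3)^(-1))) · ((y^3)^(-1))) · ((y^3)^(-1))) · ((y^2)^(-1))) / x^3    [power of a product]
= ((((y^(-1) · y^(-3)) · ((y^3)^(-1))) · ((y^3)^(-1))) · ((y^2)^(-1))) / x^3    [power of a power]
= (((y^(-4) · ((y^3)^(-1))) · ((y^3)^(-1))) · ((y^2)^(-1))) / x^3    [product of powers]
= (((y^(-4) · y^(-3)) · ((y^3)^(-1))) · ((y^2)^(-1))) / x^3    [power of a power]
= ((y^(-7) · ((y^3)^(-1))) · ((y^2)^(-1))) / x^3    [product of powers]
= ((y^(-7) · y^(-3)) · ((y^2)^(-1))) / x^3    [power of a power]
= (y^(-10) · ((y^2)^(-1))) / x^3    [product of powers]
= (y^(-10) · y^(-2)) / x^3    [power of a power]
= y^(-12) / x^3    [product of powers]
= x^(-3)y^(-12)    [quotient of powers]

x^(-3)y^(-12)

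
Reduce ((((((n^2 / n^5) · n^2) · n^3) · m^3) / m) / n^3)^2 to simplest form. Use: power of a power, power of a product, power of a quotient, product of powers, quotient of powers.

((((((n^2 / n^5) · n^2) · n^3) · m^3) / m) / n^3)^2
= ((((((n^2 / n^5) · n^2) · n^3) · m^3) / m)^2) / ((n^3)^2)    [power of a quotient]
= ((((((n^2 / n^5) · n^2) · n^3) · m^3)^2) / (m^2)) / ((n^3)^2)    [power of a quotient]
= ((((((n^2 / n^5) · n^2) · n^3)^2) · ((m^3)^2)) / (m^2)) / ((n^3)^2)    [power of a product]
= ((((((n^2 / n^5) · n^2)^2) · ((n^3)^2)) · ((m^3)^2)) / (m^2)) / ((n^3)^2)    [power of a product]
= ((((((n^2 / n^5)^2) · ((n^2)^2)) · ((n^3)^2)) · ((m^3)^2)) / (m^2)) / ((n^3)^2)    [power of a product]
= (((((((n^2)^2) / ((n^5)^2)) · ((n^2)^2)) · ((n^3)^2)) · ((m^3)^2)) / (m^2)) / ((n^3)^2)    [power of a quotient]
= (((((n^4 / ((n^5)^2)) · ((n^2)^2)) · ((n^3)^2)) · ((m^3)^2)) / (m^2)) / ((n^3)^2)    [power of a power]
= (((((n^4 / n^10) · ((n^2)^2)) · ((n^3)^2)) · ((m^3)^2)) / (m^2)) / ((n^3)^2)    [power of a power]
= ((((n^(-6) · ((n^2)^2)) · ((n^3)^2)) · ((m^3)^2)) / (m^2)) / ((n^3)^2)    [quotient of powers]
= ((((n^(-6) · n^4) · ((n^3)^2)) · ((m^3)^2)) / (m^2)) / ((n^3)^2)    [power of a power]
= (((n^(-2) · ((n^3)^2)) · ((m^3)^2)) / (m^2)) / ((n^3)^2)    [product of powers]
= (((n^(-2) · n^6) · ((m^3)^2)) / (m^2)) / ((n^3)^2)    [power of a power]
= ((n^4 · ((m^3)^2)) / (m^2)) / ((n^3)^2)    [product of powers]
= ((n^4 · m^6) / (m^2)) / ((n^3)^2)    [power of a power]
= ((n^4 · m^6) / m^2) / n^6    [power of a power]
= m^4n^(-2)    [quotient of powers]

m^4n^(-2)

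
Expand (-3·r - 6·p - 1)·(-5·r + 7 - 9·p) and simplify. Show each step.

15·r^2 - 16·r + 57·p·r - 33·p + 54·p^2 - 7

(-3·r - 6·p - 1)·(-5·r + 7 - 9·p)
= 15·r^2 - 21·r + 27·p·r + 30·p·r - 42·p + 54·p^2 + 5·r - 7 + 9·p    [distributive law]
= 15·r^2 - 16·r + 57·p·r - 33·p + 54·p^2 - 7    [combine like terms]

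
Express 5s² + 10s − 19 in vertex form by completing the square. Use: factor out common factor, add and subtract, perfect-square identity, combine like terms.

5(s + 1)² − 24

5s² + 10s − 19
= 5(s² + 2s) − 19    [factor out 5 from the s-terms]
= 5(s² + 2s + 1 − 1) − 19    [add and subtract 1 inside the bracket]
= 5(s + 1)² − 5 − 19    [perfect-square identity]
= 5(s + 1)² − 24    [combine constants]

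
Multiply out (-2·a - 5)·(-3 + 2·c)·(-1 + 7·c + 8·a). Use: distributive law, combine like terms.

114·a - 34·a·c + 48·a² - 28·a·c² - 32·a²·c - 15 + 115·c - 70·c²

(-2·a - 5)·(-3 + 2·c)·(-1 + 7·c + 8·a)
= (6·a - 4·a·c + 15 - 10·c)·(-1 + 7·c + 8·a)    [distributive law]
= -6·a + 42·a·c + 48·a² + 4·a·c - 28·a·c² - 32·a²·c - 15 + 105·c + 120·a + 10·c - 70·c² - 80·a·c    [distributive law]
= 114·a - 34·a·c + 48·a² - 28·a·c² - 32·a²·c - 15 + 115·c - 70·c²    [combine like terms]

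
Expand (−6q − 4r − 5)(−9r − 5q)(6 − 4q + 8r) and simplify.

(−6q − 4r − 5)(−9r − 5q)(6 − 4q + 8r)
= (54qr + 30q^2 + 36r^2 + 20qr + 45r + 25q)(6 − 4q + 8r)    [distributive law]
= (74qr + 30q^2 + 36r^2 + 45r + 25q)(6 − 4q + 8r)    [combine like terms]
= 444qr − 296q^2r + 592qr^2 + 180q^2 − 120q^3 + 240q^2r + 216r^2 − 144qr^2 + 288r^3 + 270r − 180qr + 360r^2 + 150q − 100q^2 + 200qr    [distributive law]
= 464qr − 56q^2r + 448qr^2 + 80q^2 − 120q^3 + 576r^2 + 288r^3 + 270r + 150q    [combine like terms]

464qr − 56q^2r + 448qr^2 + 80q^2 − 120q^3 + 576r^2 + 288r^3 + 270r + 150q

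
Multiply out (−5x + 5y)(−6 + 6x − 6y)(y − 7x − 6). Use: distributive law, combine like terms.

(−5x + 5y)(−6 + 6x − 6y)(y − 7x − 6)
= (30x − 30x² + 30xy − 30y + 30xy − 30y²)(y − 7x − 6)    [distributive law]
= (30x − 30x² + 60xy − 30y − 30y²)(y − 7x − 6)    [combine like terms]
= 30xy − 210x² − 180x − 30x²y + 210x³ + 180x² + 60xy² − 420x²y − 360xy − 30y² + 210xy + 180y − 30y³ + 210xy² + 180y²    [distributive law]
= −120xy − 30x² − 180x − 450x²y + 210x³ + 270xy² + 150y² + 180y − 30y³    [combine like terms]

−120xy − 30x² − 180x − 450x²y + 210x³ + 270xy² + 150y² + 180y − 30y³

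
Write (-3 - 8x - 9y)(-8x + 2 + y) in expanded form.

(-3 - 8x - 9y)(-8x + 2 + y)
= 24x - 6 - 3y + 64x^2 - 16x - 8xy + 72xy - 18y - 9y^2    [distributive law]
= 8x - 6 - 21y + 64x^2 + 64xy - 9y^2    [combine like terms]

8x - 6 - 21y + 64x^2 + 64xy - 9y^2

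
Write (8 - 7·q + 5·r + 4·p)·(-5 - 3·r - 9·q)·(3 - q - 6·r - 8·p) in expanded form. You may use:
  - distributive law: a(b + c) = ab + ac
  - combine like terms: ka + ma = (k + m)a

(8 - 7·q + 5·r + 4·p)·(-5 - 3·r - 9·q)·(3 - q - 6·r - 8·p)
= (-40 - 24·r - 72·q + 35·q + 21·q·r + 63·q² - 25·r - 15·r² - 45·q·r - 20·p - 12·p·r - 36·p·q)·(3 - q - 6·r - 8·p)    [distributive law]
= (-40 - 49·r - 37·q - 24·q·r + 63·q² - 15·r² - 20·p - 12·p·r - 36·p·q)·(3 - q - 6·r - 8·p)    [combine like terms]
= -120 + 40·q + 240·r + 320·p - 147·r + 49·q·r + 294·r² + 392·p·r - 111·q + 37·q² + 222·q·r + 296·p·q - 72·q·r + 24·q²·r + 144·q·r² + 192·p·q·r + 189·q² - 63·q³ - 378·q²·r - 504·p·q² - 45·r² + 15·q·r² + 90·r³ + 120·p·r² - 60·p + 20·p·q + 120·p·r + 160·p² - 36·p·r + 12·p·q·r + 72·p·r² + 96·p²·r - 108·p·q + 36·p·q² + 216·p·q·r + 288·p²·q    [distributive law]
= -120 - 71·q + 93·r + 260·p + 199·q·r + 249·r² + 476·p·r + 226·q² + 208·p·q - 354·q²·r + 159·q·r² + 420·p·q·r - 63·q³ - 468·p·q² + 90·r³ + 192·p·r² + 160·p² + 96·p²·r + 288·p²·q    [combine like terms]

-120 - 71·q + 93·r + 260·p + 199·q·r + 249·r² + 476·p·r + 226·q² + 208·p·q - 354·q²·r + 159·q·r² + 420·p·q·r - 63·q³ - 468·p·q² + 90·r³ + 192·p·r² + 160·p² + 96·p²·r + 288·p²·q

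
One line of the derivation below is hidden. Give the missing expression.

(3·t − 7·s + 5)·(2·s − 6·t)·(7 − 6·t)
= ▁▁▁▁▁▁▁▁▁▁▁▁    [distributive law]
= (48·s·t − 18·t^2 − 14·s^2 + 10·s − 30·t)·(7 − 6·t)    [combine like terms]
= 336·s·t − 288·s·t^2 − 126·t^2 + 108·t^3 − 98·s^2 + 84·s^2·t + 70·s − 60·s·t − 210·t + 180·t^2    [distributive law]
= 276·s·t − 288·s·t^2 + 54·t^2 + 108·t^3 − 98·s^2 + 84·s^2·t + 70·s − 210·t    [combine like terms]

After distributive law, the bracketed line is:

(6·s·t − 18·t^2 − 14·s^2 + 42·s·t + 10·s − 30·t)·(7 − 6·t)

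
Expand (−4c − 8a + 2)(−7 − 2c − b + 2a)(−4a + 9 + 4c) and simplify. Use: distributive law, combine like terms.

(−4c − 8a + 2)(−7 − 2c − b + 2a)(−4a + 9 + 4c)
= (28c + 8c² + 4bc − 8ac + 56a + 16ac + 8ab − 16a² − 14 − 4c − 2b + 4a)(−4a + 9 + 4c)    [distributive law]
= (24c + 8c² + 4bc + 8ac + 60a + 8ab − 16a² − 14 − 2b)(−4a + 9 + 4c)    [combine like terms]
= −96ac + 216c + 96c² − 32ac² + 72c² + 32c³ − 16abc + 36bc + 16bc² − 32a²c + 72ac + 32ac² − 240a² + 540a + 240ac − 32a²b + 72ab + 32abc + 64a³ − 144a² − 64a²c + 56a − 126 − 56c + 8ab − 18b − 8bc    [distributive law]
= 216ac + 160c + 168c² + 32c³ + 16abc + 28bc + 16bc² − 96a²c − 384a² + 596a − 32a²b + 80ab + 64a³ − 126 − 18b    [combine like terms]

216ac + 160c + 168c² + 32c³ + 16abc + 28bc + 16bc² − 96a²c − 384a² + 596a − 32a²b + 80ab + 64a³ − 126 − 18b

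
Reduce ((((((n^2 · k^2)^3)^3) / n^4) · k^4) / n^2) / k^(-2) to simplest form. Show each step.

((((((n^2 · k^2)^3)^3) / n^4) · k^4) / n^2) / k^(-2)
= (((((n^2 · k^2)^9) / n^4) · k^4) / n^2) / k^(-2)    [power of a power]
= ((((((n^2)^9) · ((k^2)^9)) / n^4) · k^4) / n^2) / k^(-2)    [power of a product]
= ((((n^18 · ((k^2)^9)) / n^4) · k^4) / n^2) / k^(-2)    [power of a power]
= ((((n^18 · k^18) / n^4) · k^4) / n^2) / k^(-2)    [power of a power]
= k^24·n^12    [quotient of powers; product of powers]

k^24·n^12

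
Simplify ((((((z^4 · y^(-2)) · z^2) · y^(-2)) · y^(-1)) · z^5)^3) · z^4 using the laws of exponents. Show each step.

((((((z^4 · y^(-2)) · z^2) · y^(-2)) · y^(-1)) · z^5)^3) · z^4
= ((((((z^4 · y^(-2)) · z^2) · y^(-2)) · y^(-1))^3) · ((z^5)^3)) · z^4    [power of a product]
= ((((((z^4 · y^(-2)) · z^2) · y^(-2))^3) · ((y^(-1))^3)) · ((z^5)^3)) · z^4    [power of a product]
= ((((((z^4 · y^(-2)) · z^2)^3) · ((y^(-2))^3)) · ((y^(-1))^3)) · ((z^5)^3)) · z^4    [power of a product]
= ((((((z^4 · y^(-2))^3) · ((z^2)^3)) · ((y^(-2))^3)) · ((y^(-1))^3)) · ((z^5)^3)) · z^4    [power of a product]
= (((((((z^4)^3) · ((y^(-2))^3)) · ((z^2)^3)) · ((y^(-2))^3)) · ((y^(-1))^3)) · ((z^5)^3)) · z^4    [power of a product]
= (((((z^12 · ((y^(-2))^3)) · ((z^2)^3)) · ((y^(-2))^3)) · ((y^(-1))^3)) · ((z^5)^3)) · z^4    [power of a power]
= (((((z^12 · y^(-6)) · ((z^2)^3)) · ((y^(-2))^3)) · ((y^(-1))^3)) · ((z^5)^3)) · z^4    [power of a power]
= (((((z^12 · y^(-6)) · z^6) · ((y^(-2))^3)) · ((y^(-1))^3)) · ((z^5)^3)) · z^4    [power of a power]
= (((((z^12 · y^(-6)) · z^6) · y^(-6)) · ((y^(-1))^3)) · ((z^5)^3)) · z^4    [power of a power]
= (((((z^12 · y^(-6)) · z^6) · y^(-6)) · y^(-3)) · ((z^5)^3)) · z^4    [power of a power]
= (((((z^12 · y^(-6)) · z^6) · y^(-6)) · y^(-3)) · z^15) · z^4    [power of a power]
= y^(-15)z^37    [product of powers]

y^(-15)z^37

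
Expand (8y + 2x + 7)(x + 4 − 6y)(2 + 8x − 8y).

−208xy − 48x^2y − 352xy^2 − 244y − 16y^2 + 384y^3 + 124x^2 + 16x^3 + 254x + 56

(8y + 2x + 7)(x + 4 − 6y)(2 + 8x − 8y)
= (8xy + 32y − 48y^2 + 2x^2 + 8x − 12xy + 7x + 28 − 42y)(2 + 8x − 8y)    [distributive law]
= (−4xy − 10y − 48y^2 + 2x^2 + 15x + 28)(2 + 8x − 8y)    [combine like terms]
= −8xy − 32x^2y + 32xy^2 − 20y − 80xy + 80y^2 − 96y^2 − 384xy^2 + 384y^3 + 4x^2 + 16x^3 − 16x^2y + 30x + 120x^2 − 120xy + 56 + 224x − 224y    [distributive law]
= −208xy − 48x^2y − 352xy^2 − 244y − 16y^2 + 384y^3 + 124x^2 + 16x^3 + 254x + 56    [combine like terms]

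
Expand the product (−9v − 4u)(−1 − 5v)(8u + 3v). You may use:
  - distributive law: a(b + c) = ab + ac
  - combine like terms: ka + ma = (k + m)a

84uv + 27v^2 + 420uv^2 + 135v^3 + 32u^2 + 160u^2v

(−9v − 4u)(−1 − 5v)(8u + 3v)
= (9v + 45v^2 + 4u + 20uv)(8u + 3v)    [distributive law]
= 72uv + 27v^2 + 360uv^2 + 135v^3 + 32u^2 + 12uv + 160u^2v + 60uv^2    [distributive law]
= 84uv + 27v^2 + 420uv^2 + 135v^3 + 32u^2 + 160u^2v    [combine like terms]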